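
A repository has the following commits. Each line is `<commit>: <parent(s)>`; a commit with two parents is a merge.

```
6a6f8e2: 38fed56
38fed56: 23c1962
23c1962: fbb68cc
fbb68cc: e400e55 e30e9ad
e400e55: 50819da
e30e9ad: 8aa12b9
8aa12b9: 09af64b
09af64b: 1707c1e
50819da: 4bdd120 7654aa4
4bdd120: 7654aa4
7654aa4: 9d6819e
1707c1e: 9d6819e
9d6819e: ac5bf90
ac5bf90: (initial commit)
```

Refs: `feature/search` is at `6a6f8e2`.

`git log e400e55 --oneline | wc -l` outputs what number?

6

Walking parent pointers from e400e55: reachable set = {4bdd120, 50819da, 7654aa4, 9d6819e, ac5bf90, e400e55}.
That is 6 commits.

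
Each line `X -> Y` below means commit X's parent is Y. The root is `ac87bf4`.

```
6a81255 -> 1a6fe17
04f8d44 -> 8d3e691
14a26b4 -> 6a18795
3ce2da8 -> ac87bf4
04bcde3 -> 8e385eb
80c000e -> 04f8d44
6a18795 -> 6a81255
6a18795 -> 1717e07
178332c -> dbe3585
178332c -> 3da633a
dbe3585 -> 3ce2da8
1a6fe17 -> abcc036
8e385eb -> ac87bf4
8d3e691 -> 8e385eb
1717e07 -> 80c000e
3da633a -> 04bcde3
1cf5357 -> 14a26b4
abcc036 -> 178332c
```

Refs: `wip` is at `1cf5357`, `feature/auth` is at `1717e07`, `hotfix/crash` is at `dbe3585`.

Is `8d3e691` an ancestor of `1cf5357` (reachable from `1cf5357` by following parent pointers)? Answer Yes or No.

Ancestors of 1cf5357 (commits reachable by following parents): {04bcde3, 04f8d44, 14a26b4, 1717e07, 178332c, 1a6fe17, 1cf5357, 3ce2da8, 3da633a, 6a18795, 6a81255, 80c000e, 8d3e691, 8e385eb, abcc036, ac87bf4, dbe3585}.
8d3e691 is in that set, so it is an ancestor of 1cf5357.

Yes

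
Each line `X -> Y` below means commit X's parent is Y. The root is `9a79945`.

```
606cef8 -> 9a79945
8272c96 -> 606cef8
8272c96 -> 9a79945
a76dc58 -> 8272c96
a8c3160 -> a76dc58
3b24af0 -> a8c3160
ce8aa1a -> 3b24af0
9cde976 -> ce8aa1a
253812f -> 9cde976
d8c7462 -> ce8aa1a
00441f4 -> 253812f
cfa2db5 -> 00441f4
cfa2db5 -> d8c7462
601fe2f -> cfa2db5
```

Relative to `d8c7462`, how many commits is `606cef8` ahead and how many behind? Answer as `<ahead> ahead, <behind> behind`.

Reachable from 606cef8: {606cef8, 9a79945}.
Reachable from d8c7462: {3b24af0, 606cef8, 8272c96, 9a79945, a76dc58, a8c3160, ce8aa1a, d8c7462}.
Only in 606cef8's history (ahead): {} — 0.
Only in d8c7462's history (behind): {3b24af0, 8272c96, a76dc58, a8c3160, ce8aa1a, d8c7462} — 6.

0 ahead, 6 behind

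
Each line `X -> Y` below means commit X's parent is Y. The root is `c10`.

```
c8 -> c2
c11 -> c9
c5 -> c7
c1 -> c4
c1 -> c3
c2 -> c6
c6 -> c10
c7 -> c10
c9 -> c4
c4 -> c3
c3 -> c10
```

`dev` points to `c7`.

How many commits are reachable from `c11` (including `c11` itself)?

5

Walking parent pointers from c11: reachable set = {c10, c11, c3, c4, c9}.
That is 5 commits.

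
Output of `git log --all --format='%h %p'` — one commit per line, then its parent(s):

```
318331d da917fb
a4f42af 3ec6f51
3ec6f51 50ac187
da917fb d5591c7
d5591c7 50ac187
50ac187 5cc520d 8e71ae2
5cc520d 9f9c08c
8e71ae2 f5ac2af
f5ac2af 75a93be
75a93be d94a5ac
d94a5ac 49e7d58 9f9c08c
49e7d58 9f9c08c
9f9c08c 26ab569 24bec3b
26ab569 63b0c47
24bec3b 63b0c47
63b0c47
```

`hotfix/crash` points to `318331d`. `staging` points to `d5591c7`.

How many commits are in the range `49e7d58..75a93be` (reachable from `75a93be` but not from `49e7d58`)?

2

Reachable from 75a93be: {24bec3b, 26ab569, 49e7d58, 63b0c47, 75a93be, 9f9c08c, d94a5ac}.
Reachable from 49e7d58: {24bec3b, 26ab569, 49e7d58, 63b0c47, 9f9c08c}.
In 75a93be's history but not 49e7d58's: {75a93be, d94a5ac} — 2 commits.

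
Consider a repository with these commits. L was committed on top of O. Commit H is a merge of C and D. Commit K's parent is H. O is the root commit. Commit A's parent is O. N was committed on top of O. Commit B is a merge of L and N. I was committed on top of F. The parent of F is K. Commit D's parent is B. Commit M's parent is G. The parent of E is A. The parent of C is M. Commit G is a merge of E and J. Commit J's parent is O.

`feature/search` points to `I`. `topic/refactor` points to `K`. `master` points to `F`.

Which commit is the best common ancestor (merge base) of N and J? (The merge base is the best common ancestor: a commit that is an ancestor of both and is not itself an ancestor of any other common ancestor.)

Ancestors of N: {N, O}.
Ancestors of J: {J, O}.
Common ancestors: {O}.
The only common ancestor is O, so it is the merge base.

O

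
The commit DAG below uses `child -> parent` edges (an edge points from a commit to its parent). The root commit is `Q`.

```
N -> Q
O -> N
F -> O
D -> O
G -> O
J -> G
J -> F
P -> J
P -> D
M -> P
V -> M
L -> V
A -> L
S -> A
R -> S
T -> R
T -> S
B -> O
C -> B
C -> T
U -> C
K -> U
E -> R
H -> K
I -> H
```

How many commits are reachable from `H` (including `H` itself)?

Walking parent pointers from H: reachable set = {A, B, C, D, F, G, H, J, K, L, M, N, O, P, Q, R, S, T, U, V}.
That is 20 commits.

20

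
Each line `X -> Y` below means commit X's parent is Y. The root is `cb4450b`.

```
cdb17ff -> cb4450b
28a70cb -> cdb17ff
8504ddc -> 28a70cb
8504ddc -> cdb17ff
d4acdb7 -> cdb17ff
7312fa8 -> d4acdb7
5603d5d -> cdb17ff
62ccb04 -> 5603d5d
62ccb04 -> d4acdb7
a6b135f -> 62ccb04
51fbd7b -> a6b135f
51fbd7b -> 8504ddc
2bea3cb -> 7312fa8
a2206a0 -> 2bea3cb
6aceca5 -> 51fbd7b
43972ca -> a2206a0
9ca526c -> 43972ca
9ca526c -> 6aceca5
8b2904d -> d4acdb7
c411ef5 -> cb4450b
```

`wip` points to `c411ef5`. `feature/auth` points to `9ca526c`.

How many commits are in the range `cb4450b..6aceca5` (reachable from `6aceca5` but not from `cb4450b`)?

9

Reachable from 6aceca5: {28a70cb, 51fbd7b, 5603d5d, 62ccb04, 6aceca5, 8504ddc, a6b135f, cb4450b, cdb17ff, d4acdb7}.
Reachable from cb4450b: {cb4450b}.
In 6aceca5's history but not cb4450b's: {28a70cb, 51fbd7b, 5603d5d, 62ccb04, 6aceca5, 8504ddc, a6b135f, cdb17ff, d4acdb7} — 9 commits.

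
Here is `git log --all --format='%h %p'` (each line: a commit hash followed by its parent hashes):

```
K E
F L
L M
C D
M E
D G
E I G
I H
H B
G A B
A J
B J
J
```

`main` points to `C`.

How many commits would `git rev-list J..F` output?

9

Reachable from F: {A, B, E, F, G, H, I, J, L, M}.
Reachable from J: {J}.
In F's history but not J's: {A, B, E, F, G, H, I, L, M} — 9 commits.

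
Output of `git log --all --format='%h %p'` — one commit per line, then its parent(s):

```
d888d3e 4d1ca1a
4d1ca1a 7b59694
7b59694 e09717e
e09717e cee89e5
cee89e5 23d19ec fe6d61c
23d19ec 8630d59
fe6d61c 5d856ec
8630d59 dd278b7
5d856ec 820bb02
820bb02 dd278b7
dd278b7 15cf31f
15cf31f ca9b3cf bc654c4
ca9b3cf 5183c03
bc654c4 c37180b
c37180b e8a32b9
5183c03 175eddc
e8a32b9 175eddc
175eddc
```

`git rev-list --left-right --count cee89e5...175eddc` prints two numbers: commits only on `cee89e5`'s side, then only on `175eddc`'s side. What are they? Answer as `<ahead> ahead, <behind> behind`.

13 ahead, 0 behind

Reachable from cee89e5: {15cf31f, 175eddc, 23d19ec, 5183c03, 5d856ec, 820bb02, 8630d59, bc654c4, c37180b, ca9b3cf, cee89e5, dd278b7, e8a32b9, fe6d61c}.
Reachable from 175eddc: {175eddc}.
Only in cee89e5's history (ahead): {15cf31f, 23d19ec, 5183c03, 5d856ec, 820bb02, 8630d59, bc654c4, c37180b, ca9b3cf, cee89e5, dd278b7, e8a32b9, fe6d61c} — 13.
Only in 175eddc's history (behind): {} — 0.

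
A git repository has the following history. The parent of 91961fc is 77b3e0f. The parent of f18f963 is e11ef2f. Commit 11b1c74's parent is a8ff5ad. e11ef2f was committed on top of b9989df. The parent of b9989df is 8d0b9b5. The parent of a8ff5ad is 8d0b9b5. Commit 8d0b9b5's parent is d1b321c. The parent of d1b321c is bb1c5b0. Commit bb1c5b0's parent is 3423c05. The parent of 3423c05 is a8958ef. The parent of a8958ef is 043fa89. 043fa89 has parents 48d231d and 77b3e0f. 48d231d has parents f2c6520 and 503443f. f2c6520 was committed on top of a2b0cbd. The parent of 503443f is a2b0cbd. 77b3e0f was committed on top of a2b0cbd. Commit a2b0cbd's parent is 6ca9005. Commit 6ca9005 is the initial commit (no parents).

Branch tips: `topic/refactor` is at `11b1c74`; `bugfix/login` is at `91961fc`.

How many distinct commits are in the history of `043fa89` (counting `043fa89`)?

Walking parent pointers from 043fa89: reachable set = {043fa89, 48d231d, 503443f, 6ca9005, 77b3e0f, a2b0cbd, f2c6520}.
That is 7 commits.

7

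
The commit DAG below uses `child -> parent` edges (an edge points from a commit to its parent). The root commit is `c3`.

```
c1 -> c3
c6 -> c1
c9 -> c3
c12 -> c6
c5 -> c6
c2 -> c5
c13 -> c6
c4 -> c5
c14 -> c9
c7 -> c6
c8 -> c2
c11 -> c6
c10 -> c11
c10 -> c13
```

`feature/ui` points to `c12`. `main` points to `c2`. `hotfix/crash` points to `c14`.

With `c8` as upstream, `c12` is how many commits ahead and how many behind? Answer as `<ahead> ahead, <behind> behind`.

1 ahead, 3 behind

Reachable from c12: {c1, c12, c3, c6}.
Reachable from c8: {c1, c2, c3, c5, c6, c8}.
Only in c12's history (ahead): {c12} — 1.
Only in c8's history (behind): {c2, c5, c8} — 3.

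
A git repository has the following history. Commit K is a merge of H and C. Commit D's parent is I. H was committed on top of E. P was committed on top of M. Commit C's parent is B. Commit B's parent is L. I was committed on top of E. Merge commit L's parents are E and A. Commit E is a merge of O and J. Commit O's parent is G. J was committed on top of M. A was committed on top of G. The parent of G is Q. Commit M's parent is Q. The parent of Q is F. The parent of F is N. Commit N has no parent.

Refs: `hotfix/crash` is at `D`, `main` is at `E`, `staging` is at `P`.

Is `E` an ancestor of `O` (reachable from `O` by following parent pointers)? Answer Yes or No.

No

Ancestors of O: {F, G, N, O, Q}.
E is not in that set, so it is not an ancestor of O.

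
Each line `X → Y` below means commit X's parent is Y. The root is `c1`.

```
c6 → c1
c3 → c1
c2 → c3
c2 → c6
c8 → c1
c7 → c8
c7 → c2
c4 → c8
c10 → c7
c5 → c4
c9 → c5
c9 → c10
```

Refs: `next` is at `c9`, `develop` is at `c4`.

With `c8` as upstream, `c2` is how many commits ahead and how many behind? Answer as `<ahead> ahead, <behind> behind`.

3 ahead, 1 behind

Reachable from c2: {c1, c2, c3, c6}.
Reachable from c8: {c1, c8}.
Only in c2's history (ahead): {c2, c3, c6} — 3.
Only in c8's history (behind): {c8} — 1.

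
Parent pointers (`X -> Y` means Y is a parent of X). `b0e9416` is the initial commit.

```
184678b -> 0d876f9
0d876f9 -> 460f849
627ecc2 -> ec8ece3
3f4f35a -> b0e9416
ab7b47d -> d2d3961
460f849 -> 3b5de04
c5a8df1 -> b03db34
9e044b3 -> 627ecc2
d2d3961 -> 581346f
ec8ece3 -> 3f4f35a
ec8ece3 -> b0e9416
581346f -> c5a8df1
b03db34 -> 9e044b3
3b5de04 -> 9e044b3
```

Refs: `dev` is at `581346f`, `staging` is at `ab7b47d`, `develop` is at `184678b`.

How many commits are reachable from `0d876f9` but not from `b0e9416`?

7

Reachable from 0d876f9: {0d876f9, 3b5de04, 3f4f35a, 460f849, 627ecc2, 9e044b3, b0e9416, ec8ece3}.
Reachable from b0e9416: {b0e9416}.
In 0d876f9's history but not b0e9416's: {0d876f9, 3b5de04, 3f4f35a, 460f849, 627ecc2, 9e044b3, ec8ece3} — 7 commits.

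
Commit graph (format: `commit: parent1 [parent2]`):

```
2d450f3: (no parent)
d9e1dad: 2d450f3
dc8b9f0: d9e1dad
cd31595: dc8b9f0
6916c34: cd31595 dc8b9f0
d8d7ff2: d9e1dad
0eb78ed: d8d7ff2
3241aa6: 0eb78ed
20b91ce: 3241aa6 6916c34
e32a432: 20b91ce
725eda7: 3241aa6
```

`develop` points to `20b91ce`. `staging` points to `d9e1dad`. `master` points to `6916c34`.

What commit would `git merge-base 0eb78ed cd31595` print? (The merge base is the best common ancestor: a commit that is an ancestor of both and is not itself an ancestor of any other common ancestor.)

Ancestors of 0eb78ed: {0eb78ed, 2d450f3, d8d7ff2, d9e1dad}.
Ancestors of cd31595: {2d450f3, cd31595, d9e1dad, dc8b9f0}.
Common ancestors: {2d450f3, d9e1dad}.
Among these, d9e1dad is not an ancestor of any other common ancestor — it is the merge base.

d9e1dad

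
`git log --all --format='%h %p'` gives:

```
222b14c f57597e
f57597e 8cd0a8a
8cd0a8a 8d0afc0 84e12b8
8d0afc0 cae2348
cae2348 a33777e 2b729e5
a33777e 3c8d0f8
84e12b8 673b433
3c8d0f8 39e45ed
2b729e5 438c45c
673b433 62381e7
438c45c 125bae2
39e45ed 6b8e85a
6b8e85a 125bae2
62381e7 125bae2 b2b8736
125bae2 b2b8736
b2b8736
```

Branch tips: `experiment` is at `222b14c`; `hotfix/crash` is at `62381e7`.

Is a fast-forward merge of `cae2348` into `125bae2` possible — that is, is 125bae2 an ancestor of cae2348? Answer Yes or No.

A fast-forward from 125bae2 to cae2348 is possible iff 125bae2 is an ancestor of cae2348.
Ancestors of cae2348: {125bae2, 2b729e5, 39e45ed, 3c8d0f8, 438c45c, 6b8e85a, a33777e, b2b8736, cae2348}.
125bae2 is among them, so fast-forward is possible.

Yes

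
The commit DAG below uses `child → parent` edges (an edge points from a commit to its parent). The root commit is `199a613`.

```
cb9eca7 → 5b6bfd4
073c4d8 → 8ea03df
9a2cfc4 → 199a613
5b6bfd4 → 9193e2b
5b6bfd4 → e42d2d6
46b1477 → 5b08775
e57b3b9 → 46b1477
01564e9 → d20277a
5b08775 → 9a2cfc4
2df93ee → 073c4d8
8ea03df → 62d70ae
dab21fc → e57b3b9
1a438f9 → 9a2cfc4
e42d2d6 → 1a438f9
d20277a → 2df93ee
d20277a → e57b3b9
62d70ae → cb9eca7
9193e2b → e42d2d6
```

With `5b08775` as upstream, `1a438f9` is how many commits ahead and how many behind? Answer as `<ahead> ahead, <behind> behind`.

1 ahead, 1 behind

Reachable from 1a438f9: {199a613, 1a438f9, 9a2cfc4}.
Reachable from 5b08775: {199a613, 5b08775, 9a2cfc4}.
Only in 1a438f9's history (ahead): {1a438f9} — 1.
Only in 5b08775's history (behind): {5b08775} — 1.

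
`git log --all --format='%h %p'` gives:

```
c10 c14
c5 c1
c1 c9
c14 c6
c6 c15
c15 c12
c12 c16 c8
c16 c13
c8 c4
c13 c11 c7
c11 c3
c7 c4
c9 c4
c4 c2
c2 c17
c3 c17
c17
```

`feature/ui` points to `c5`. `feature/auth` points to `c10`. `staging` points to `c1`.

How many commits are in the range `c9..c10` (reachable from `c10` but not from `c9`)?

Reachable from c10: {c10, c11, c12, c13, c14, c15, c16, c17, c2, c3, c4, c6, c7, c8}.
Reachable from c9: {c17, c2, c4, c9}.
In c10's history but not c9's: {c10, c11, c12, c13, c14, c15, c16, c3, c6, c7, c8} — 11 commits.

11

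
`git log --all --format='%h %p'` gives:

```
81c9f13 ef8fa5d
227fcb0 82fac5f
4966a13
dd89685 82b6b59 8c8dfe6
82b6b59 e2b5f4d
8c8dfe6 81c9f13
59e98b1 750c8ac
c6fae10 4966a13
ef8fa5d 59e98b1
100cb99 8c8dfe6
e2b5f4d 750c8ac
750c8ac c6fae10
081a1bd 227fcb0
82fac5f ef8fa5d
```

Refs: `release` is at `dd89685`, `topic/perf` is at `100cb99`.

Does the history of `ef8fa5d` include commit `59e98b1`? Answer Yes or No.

Yes

Ancestors of ef8fa5d (commits reachable by following parents): {4966a13, 59e98b1, 750c8ac, c6fae10, ef8fa5d}.
59e98b1 is in that set, so it is an ancestor of ef8fa5d.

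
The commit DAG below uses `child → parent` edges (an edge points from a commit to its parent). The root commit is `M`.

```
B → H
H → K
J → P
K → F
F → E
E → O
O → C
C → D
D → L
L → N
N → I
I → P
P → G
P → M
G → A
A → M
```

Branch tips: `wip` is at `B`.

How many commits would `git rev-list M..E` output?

Reachable from E: {A, C, D, E, G, I, L, M, N, O, P}.
Reachable from M: {M}.
In E's history but not M's: {A, C, D, E, G, I, L, N, O, P} — 10 commits.

10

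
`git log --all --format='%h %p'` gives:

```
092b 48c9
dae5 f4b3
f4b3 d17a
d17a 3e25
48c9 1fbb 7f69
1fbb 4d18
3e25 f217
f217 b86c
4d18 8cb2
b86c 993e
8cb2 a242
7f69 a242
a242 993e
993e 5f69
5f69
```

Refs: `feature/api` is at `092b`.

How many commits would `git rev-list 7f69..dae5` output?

6

Reachable from dae5: {3e25, 5f69, 993e, b86c, d17a, dae5, f217, f4b3}.
Reachable from 7f69: {5f69, 7f69, 993e, a242}.
In dae5's history but not 7f69's: {3e25, b86c, d17a, dae5, f217, f4b3} — 6 commits.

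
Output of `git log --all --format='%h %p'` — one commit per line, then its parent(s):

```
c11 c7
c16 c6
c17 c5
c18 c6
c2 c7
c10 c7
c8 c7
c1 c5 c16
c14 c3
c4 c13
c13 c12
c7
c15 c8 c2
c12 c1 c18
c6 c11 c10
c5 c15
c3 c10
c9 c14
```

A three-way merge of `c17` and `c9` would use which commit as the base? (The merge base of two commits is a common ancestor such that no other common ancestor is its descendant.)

Ancestors of c17: {c15, c17, c2, c5, c7, c8}.
Ancestors of c9: {c10, c14, c3, c7, c9}.
Common ancestors: {c7}.
The only common ancestor is c7, so it is the merge base.

c7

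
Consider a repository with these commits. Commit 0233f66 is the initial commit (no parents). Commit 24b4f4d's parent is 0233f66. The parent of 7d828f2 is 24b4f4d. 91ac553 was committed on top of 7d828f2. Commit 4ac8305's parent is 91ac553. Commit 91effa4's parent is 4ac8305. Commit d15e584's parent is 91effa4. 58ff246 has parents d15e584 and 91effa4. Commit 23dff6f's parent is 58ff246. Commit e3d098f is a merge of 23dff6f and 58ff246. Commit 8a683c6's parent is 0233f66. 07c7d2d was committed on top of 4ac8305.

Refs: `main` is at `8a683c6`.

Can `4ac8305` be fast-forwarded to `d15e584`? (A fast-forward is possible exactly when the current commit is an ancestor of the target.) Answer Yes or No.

Yes

A fast-forward from 4ac8305 to d15e584 is possible iff 4ac8305 is an ancestor of d15e584.
Ancestors of d15e584: {0233f66, 24b4f4d, 4ac8305, 7d828f2, 91ac553, 91effa4, d15e584}.
4ac8305 is among them, so fast-forward is possible.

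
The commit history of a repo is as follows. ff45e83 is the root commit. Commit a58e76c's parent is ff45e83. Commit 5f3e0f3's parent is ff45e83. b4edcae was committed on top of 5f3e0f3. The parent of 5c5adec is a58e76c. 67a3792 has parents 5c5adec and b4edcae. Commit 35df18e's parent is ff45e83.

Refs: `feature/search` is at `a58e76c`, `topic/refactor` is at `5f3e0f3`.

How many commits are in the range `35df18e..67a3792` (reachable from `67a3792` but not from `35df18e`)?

5

Reachable from 67a3792: {5c5adec, 5f3e0f3, 67a3792, a58e76c, b4edcae, ff45e83}.
Reachable from 35df18e: {35df18e, ff45e83}.
In 67a3792's history but not 35df18e's: {5c5adec, 5f3e0f3, 67a3792, a58e76c, b4edcae} — 5 commits.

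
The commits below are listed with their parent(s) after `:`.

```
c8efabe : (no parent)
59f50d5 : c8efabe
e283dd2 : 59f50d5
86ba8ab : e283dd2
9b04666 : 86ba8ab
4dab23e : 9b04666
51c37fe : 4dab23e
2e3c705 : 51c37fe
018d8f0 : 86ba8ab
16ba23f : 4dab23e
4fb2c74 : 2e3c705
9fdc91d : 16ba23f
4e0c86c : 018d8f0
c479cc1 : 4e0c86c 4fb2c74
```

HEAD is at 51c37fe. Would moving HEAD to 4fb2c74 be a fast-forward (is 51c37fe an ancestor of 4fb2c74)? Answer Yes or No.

A fast-forward from 51c37fe to 4fb2c74 is possible iff 51c37fe is an ancestor of 4fb2c74.
Ancestors of 4fb2c74: {2e3c705, 4dab23e, 4fb2c74, 51c37fe, 59f50d5, 86ba8ab, 9b04666, c8efabe, e283dd2}.
51c37fe is among them, so fast-forward is possible.

Yes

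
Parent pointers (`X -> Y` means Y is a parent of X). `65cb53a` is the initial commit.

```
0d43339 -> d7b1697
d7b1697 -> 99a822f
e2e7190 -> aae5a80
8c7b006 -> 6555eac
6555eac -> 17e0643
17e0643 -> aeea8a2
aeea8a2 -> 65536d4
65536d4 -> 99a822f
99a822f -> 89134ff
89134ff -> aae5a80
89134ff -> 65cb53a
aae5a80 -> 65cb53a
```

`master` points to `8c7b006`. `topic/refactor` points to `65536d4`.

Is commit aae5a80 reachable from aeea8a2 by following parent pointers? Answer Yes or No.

Yes

Ancestors of aeea8a2 (commits reachable by following parents): {65536d4, 65cb53a, 89134ff, 99a822f, aae5a80, aeea8a2}.
aae5a80 is in that set, so it is an ancestor of aeea8a2.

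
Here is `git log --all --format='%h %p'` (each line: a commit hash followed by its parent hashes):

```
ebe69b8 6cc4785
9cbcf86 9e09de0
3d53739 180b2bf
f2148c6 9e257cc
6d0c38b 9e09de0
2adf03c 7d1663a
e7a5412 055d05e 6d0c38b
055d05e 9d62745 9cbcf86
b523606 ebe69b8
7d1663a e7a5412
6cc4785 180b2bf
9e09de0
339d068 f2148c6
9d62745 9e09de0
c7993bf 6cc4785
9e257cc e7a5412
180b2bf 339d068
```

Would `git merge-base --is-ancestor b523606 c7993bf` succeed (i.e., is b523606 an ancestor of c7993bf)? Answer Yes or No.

No

Ancestors of c7993bf: {055d05e, 180b2bf, 339d068, 6cc4785, 6d0c38b, 9cbcf86, 9d62745, 9e09de0, 9e257cc, c7993bf, e7a5412, f2148c6}.
b523606 is not in that set, so it is not an ancestor of c7993bf.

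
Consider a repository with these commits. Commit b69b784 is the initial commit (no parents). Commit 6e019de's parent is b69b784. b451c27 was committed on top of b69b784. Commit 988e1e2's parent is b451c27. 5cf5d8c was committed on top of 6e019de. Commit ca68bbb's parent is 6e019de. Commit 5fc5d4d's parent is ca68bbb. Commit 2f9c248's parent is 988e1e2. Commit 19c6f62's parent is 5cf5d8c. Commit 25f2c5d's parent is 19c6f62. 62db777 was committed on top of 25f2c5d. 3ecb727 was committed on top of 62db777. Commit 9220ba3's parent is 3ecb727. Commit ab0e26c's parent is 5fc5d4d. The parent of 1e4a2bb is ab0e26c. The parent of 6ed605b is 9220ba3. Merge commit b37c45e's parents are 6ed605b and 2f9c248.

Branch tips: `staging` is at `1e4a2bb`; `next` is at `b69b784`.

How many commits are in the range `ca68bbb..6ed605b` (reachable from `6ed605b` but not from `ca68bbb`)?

Reachable from 6ed605b: {19c6f62, 25f2c5d, 3ecb727, 5cf5d8c, 62db777, 6e019de, 6ed605b, 9220ba3, b69b784}.
Reachable from ca68bbb: {6e019de, b69b784, ca68bbb}.
In 6ed605b's history but not ca68bbb's: {19c6f62, 25f2c5d, 3ecb727, 5cf5d8c, 62db777, 6ed605b, 9220ba3} — 7 commits.

7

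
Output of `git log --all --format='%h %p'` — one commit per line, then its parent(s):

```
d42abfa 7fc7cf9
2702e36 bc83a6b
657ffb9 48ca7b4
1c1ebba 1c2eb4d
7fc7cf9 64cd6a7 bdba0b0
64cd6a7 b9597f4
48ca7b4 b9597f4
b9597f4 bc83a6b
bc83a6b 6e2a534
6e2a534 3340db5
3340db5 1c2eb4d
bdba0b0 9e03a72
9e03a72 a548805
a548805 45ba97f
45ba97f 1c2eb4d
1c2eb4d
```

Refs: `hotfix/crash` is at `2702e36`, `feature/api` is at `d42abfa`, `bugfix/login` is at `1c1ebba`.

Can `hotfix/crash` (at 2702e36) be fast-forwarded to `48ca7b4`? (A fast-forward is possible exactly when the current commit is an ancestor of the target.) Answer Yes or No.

A fast-forward from 2702e36 to 48ca7b4 is possible iff 2702e36 is an ancestor of 48ca7b4.
Ancestors of 48ca7b4: {1c2eb4d, 3340db5, 48ca7b4, 6e2a534, b9597f4, bc83a6b}.
2702e36 is not among them, so fast-forward is not possible.

No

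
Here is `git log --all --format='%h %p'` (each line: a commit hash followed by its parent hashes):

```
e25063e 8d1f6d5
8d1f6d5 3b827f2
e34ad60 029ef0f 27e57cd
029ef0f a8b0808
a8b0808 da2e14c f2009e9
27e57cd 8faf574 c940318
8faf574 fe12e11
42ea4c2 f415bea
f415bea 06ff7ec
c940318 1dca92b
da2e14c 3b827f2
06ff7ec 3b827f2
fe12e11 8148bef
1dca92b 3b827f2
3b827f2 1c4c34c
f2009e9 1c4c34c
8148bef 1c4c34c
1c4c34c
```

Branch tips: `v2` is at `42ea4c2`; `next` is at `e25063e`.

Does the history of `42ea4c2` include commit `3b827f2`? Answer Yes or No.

Yes

Ancestors of 42ea4c2 (commits reachable by following parents): {06ff7ec, 1c4c34c, 3b827f2, 42ea4c2, f415bea}.
3b827f2 is in that set, so it is an ancestor of 42ea4c2.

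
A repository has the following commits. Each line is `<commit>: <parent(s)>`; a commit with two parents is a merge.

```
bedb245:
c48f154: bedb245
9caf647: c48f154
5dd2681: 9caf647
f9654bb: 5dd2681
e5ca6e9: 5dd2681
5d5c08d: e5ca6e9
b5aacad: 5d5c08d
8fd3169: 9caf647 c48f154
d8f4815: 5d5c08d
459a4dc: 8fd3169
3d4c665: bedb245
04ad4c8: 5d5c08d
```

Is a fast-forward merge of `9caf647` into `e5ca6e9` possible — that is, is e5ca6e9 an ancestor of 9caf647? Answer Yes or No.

A fast-forward from e5ca6e9 to 9caf647 is possible iff e5ca6e9 is an ancestor of 9caf647.
Ancestors of 9caf647: {9caf647, bedb245, c48f154}.
e5ca6e9 is not among them, so fast-forward is not possible.

No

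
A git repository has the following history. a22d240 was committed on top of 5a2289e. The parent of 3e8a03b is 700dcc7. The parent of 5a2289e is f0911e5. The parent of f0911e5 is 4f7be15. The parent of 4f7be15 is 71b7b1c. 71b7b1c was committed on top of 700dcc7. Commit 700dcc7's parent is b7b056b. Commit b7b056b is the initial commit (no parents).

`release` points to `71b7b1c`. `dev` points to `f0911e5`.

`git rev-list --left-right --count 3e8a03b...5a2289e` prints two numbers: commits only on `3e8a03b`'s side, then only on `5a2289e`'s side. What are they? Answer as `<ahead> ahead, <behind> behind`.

Reachable from 3e8a03b: {3e8a03b, 700dcc7, b7b056b}.
Reachable from 5a2289e: {4f7be15, 5a2289e, 700dcc7, 71b7b1c, b7b056b, f0911e5}.
Only in 3e8a03b's history (ahead): {3e8a03b} — 1.
Only in 5a2289e's history (behind): {4f7be15, 5a2289e, 71b7b1c, f0911e5} — 4.

1 ahead, 4 behind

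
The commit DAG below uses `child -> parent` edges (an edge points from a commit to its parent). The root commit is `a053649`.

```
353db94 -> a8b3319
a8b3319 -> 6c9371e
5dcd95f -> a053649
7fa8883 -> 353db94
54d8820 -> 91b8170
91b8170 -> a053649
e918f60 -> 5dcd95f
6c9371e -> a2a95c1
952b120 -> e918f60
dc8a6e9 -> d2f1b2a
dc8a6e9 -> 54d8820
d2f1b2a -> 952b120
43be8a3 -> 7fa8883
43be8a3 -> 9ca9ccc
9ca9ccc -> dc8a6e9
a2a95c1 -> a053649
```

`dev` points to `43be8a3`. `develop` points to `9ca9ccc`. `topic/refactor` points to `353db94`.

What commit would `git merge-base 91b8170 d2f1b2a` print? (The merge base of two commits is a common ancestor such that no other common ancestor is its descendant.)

Ancestors of 91b8170: {91b8170, a053649}.
Ancestors of d2f1b2a: {5dcd95f, 952b120, a053649, d2f1b2a, e918f60}.
Common ancestors: {a053649}.
The only common ancestor is a053649, so it is the merge base.

a053649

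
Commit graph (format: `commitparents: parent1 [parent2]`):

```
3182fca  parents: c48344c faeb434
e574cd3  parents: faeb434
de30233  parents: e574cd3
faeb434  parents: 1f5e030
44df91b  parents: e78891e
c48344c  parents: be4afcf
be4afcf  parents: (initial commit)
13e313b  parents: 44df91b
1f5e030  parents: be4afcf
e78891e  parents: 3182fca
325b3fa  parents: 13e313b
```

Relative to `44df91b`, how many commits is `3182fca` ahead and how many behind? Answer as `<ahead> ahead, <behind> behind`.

Reachable from 3182fca: {1f5e030, 3182fca, be4afcf, c48344c, faeb434}.
Reachable from 44df91b: {1f5e030, 3182fca, 44df91b, be4afcf, c48344c, e78891e, faeb434}.
Only in 3182fca's history (ahead): {} — 0.
Only in 44df91b's history (behind): {44df91b, e78891e} — 2.

0 ahead, 2 behind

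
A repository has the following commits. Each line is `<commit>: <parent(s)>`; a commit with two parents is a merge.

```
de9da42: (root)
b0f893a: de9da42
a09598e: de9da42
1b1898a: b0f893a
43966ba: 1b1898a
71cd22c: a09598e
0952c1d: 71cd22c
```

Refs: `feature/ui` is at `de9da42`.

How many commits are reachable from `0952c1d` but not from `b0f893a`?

3

Reachable from 0952c1d: {0952c1d, 71cd22c, a09598e, de9da42}.
Reachable from b0f893a: {b0f893a, de9da42}.
In 0952c1d's history but not b0f893a's: {0952c1d, 71cd22c, a09598e} — 3 commits.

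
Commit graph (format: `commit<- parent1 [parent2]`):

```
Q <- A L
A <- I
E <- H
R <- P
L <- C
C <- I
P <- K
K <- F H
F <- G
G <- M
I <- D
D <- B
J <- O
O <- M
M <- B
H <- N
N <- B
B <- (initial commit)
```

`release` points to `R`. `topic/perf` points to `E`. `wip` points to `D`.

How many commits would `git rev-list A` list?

Walking parent pointers from A: reachable set = {A, B, D, I}.
That is 4 commits.

4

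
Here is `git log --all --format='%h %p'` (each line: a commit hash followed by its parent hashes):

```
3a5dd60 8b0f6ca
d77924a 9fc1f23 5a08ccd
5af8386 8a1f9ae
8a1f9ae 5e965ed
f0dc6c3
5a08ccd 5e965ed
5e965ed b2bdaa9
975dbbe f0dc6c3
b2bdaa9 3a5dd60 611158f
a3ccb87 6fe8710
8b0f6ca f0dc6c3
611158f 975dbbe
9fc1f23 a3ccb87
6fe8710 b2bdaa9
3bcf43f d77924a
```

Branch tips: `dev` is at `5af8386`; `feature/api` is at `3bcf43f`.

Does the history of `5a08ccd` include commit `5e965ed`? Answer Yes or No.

Ancestors of 5a08ccd (commits reachable by following parents): {3a5dd60, 5a08ccd, 5e965ed, 611158f, 8b0f6ca, 975dbbe, b2bdaa9, f0dc6c3}.
5e965ed is in that set, so it is an ancestor of 5a08ccd.

Yes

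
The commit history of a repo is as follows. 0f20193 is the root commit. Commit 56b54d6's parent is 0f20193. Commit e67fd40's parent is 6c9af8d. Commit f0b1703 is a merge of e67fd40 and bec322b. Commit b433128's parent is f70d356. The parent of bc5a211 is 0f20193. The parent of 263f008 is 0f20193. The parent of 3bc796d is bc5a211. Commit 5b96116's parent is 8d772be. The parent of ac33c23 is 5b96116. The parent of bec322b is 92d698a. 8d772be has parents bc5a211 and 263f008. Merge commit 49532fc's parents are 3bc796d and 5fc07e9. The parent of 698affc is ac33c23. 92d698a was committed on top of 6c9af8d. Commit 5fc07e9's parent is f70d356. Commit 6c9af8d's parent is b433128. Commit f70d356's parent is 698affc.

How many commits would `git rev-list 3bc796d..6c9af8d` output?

Reachable from 6c9af8d: {0f20193, 263f008, 5b96116, 698affc, 6c9af8d, 8d772be, ac33c23, b433128, bc5a211, f70d356}.
Reachable from 3bc796d: {0f20193, 3bc796d, bc5a211}.
In 6c9af8d's history but not 3bc796d's: {263f008, 5b96116, 698affc, 6c9af8d, 8d772be, ac33c23, b433128, f70d356} — 8 commits.

8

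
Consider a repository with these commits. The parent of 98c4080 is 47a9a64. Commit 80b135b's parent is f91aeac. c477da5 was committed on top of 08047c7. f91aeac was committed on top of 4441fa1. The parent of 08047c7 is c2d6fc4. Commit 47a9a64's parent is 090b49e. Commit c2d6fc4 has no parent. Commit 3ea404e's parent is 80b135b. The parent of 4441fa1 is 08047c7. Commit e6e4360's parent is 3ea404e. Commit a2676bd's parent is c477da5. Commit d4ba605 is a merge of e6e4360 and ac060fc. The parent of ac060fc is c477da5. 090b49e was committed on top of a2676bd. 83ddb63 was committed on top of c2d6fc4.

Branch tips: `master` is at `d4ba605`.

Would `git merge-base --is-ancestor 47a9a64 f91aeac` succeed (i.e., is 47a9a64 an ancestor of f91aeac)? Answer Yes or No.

No

Ancestors of f91aeac: {08047c7, 4441fa1, c2d6fc4, f91aeac}.
47a9a64 is not in that set, so it is not an ancestor of f91aeac.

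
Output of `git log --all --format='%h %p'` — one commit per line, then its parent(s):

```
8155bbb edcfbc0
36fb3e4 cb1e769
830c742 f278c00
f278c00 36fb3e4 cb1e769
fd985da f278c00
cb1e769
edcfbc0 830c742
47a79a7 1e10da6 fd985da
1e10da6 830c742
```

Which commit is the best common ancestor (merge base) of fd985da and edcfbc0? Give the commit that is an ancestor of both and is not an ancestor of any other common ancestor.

Ancestors of fd985da: {36fb3e4, cb1e769, f278c00, fd985da}.
Ancestors of edcfbc0: {36fb3e4, 830c742, cb1e769, edcfbc0, f278c00}.
Common ancestors: {36fb3e4, cb1e769, f278c00}.
Among these, f278c00 is not an ancestor of any other common ancestor — it is the merge base.

f278c00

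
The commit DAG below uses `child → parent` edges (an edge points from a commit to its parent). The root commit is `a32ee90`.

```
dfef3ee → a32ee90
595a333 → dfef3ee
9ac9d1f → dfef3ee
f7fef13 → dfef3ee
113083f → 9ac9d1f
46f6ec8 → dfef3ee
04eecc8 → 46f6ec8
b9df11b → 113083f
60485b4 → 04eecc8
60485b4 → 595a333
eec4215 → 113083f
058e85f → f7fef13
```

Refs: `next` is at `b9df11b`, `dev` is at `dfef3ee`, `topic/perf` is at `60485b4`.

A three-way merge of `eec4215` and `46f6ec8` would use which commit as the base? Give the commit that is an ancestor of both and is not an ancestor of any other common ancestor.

Ancestors of eec4215: {113083f, 9ac9d1f, a32ee90, dfef3ee, eec4215}.
Ancestors of 46f6ec8: {46f6ec8, a32ee90, dfef3ee}.
Common ancestors: {a32ee90, dfef3ee}.
Among these, dfef3ee is not an ancestor of any other common ancestor — it is the merge base.

dfef3ee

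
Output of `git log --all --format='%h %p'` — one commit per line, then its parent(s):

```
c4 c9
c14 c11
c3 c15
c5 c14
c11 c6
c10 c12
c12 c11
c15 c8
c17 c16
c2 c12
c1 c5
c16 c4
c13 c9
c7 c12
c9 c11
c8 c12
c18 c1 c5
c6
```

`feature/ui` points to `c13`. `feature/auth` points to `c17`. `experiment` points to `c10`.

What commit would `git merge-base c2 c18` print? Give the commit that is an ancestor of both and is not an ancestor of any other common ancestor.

Ancestors of c2: {c11, c12, c2, c6}.
Ancestors of c18: {c1, c11, c14, c18, c5, c6}.
Common ancestors: {c11, c6}.
Among these, c11 is not an ancestor of any other common ancestor — it is the merge base.

c11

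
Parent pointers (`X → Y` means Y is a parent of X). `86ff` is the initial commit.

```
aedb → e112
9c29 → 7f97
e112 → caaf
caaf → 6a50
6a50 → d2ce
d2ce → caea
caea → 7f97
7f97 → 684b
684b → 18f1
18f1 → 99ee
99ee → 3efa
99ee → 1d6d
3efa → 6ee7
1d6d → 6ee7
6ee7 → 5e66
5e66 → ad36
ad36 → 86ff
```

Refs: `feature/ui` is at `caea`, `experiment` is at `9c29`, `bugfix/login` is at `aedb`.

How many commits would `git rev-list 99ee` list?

Walking parent pointers from 99ee: reachable set = {1d6d, 3efa, 5e66, 6ee7, 86ff, 99ee, ad36}.
That is 7 commits.

7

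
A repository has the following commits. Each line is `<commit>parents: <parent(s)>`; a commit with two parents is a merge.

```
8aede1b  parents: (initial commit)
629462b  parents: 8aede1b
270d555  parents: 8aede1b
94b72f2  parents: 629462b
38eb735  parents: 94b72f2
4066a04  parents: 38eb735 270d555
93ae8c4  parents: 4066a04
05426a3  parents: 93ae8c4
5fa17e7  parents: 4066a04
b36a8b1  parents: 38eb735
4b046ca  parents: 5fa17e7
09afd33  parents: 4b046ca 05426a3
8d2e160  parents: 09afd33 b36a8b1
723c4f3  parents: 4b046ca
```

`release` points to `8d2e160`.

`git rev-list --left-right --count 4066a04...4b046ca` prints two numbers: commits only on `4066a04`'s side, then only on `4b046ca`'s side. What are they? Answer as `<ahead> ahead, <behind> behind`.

Reachable from 4066a04: {270d555, 38eb735, 4066a04, 629462b, 8aede1b, 94b72f2}.
Reachable from 4b046ca: {270d555, 38eb735, 4066a04, 4b046ca, 5fa17e7, 629462b, 8aede1b, 94b72f2}.
Only in 4066a04's history (ahead): {} — 0.
Only in 4b046ca's history (behind): {4b046ca, 5fa17e7} — 2.

0 ahead, 2 behind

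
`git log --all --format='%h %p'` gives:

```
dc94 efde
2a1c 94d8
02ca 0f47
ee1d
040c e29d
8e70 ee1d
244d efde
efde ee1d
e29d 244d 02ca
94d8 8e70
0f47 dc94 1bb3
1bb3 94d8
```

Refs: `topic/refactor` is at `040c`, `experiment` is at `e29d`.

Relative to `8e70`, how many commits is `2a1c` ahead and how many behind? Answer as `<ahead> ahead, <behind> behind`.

Reachable from 2a1c: {2a1c, 8e70, 94d8, ee1d}.
Reachable from 8e70: {8e70, ee1d}.
Only in 2a1c's history (ahead): {2a1c, 94d8} — 2.
Only in 8e70's history (behind): {} — 0.

2 ahead, 0 behind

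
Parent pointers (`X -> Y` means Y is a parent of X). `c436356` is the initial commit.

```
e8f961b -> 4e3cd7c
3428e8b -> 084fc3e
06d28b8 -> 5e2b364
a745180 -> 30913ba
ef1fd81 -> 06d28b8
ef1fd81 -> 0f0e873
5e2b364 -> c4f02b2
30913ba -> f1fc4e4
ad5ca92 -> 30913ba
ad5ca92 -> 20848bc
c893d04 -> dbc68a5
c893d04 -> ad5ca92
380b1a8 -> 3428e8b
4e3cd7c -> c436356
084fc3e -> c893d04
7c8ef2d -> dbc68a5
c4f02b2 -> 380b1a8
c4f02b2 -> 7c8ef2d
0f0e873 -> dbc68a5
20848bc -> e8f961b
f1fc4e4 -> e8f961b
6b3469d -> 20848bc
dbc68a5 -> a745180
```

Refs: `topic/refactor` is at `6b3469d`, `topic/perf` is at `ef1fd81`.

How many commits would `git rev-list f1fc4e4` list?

4

Walking parent pointers from f1fc4e4: reachable set = {4e3cd7c, c436356, e8f961b, f1fc4e4}.
That is 4 commits.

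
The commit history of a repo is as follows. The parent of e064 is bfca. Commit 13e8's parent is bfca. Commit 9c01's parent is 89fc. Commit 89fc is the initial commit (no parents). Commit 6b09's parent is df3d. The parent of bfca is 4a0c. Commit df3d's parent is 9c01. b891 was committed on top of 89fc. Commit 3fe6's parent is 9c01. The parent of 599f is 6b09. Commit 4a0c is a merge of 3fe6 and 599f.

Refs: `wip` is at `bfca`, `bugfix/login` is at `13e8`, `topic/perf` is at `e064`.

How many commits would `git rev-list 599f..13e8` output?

4

Reachable from 13e8: {13e8, 3fe6, 4a0c, 599f, 6b09, 89fc, 9c01, bfca, df3d}.
Reachable from 599f: {599f, 6b09, 89fc, 9c01, df3d}.
In 13e8's history but not 599f's: {13e8, 3fe6, 4a0c, bfca} — 4 commits.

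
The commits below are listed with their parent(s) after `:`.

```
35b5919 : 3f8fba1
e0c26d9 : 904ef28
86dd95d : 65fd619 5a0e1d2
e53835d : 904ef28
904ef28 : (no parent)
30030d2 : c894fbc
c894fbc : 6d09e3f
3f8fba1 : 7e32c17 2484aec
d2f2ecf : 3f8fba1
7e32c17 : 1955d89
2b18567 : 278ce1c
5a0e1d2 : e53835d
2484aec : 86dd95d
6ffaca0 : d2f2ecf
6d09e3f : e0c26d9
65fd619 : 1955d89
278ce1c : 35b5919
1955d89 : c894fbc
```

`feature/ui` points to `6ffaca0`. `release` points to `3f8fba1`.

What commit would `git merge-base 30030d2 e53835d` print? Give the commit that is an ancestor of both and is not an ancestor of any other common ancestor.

904ef28

Ancestors of 30030d2: {30030d2, 6d09e3f, 904ef28, c894fbc, e0c26d9}.
Ancestors of e53835d: {904ef28, e53835d}.
Common ancestors: {904ef28}.
The only common ancestor is 904ef28, so it is the merge base.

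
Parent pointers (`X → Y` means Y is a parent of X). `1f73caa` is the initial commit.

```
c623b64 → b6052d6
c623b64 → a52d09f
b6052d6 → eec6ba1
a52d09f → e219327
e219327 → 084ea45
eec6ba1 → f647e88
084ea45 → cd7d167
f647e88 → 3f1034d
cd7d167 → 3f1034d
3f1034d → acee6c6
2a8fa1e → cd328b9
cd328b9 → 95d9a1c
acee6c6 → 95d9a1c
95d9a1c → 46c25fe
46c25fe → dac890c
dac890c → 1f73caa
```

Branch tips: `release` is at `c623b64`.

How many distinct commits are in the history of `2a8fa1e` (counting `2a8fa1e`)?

Walking parent pointers from 2a8fa1e: reachable set = {1f73caa, 2a8fa1e, 46c25fe, 95d9a1c, cd328b9, dac890c}.
That is 6 commits.

6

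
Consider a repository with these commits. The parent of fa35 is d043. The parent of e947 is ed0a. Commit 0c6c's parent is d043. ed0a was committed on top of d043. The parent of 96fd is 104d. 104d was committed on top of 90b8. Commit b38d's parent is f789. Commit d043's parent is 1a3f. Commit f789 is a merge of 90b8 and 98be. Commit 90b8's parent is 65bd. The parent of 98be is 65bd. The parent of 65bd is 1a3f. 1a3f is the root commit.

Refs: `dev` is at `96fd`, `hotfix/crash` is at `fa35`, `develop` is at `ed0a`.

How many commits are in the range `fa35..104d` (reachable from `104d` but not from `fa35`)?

Reachable from 104d: {104d, 1a3f, 65bd, 90b8}.
Reachable from fa35: {1a3f, d043, fa35}.
In 104d's history but not fa35's: {104d, 65bd, 90b8} — 3 commits.

3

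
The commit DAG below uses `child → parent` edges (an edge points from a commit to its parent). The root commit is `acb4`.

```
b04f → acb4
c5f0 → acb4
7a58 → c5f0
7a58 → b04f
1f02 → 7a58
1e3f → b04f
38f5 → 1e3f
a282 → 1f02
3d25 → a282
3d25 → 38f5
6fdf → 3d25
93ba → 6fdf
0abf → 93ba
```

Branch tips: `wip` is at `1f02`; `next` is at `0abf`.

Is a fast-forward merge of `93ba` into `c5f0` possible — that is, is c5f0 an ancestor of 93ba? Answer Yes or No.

A fast-forward from c5f0 to 93ba is possible iff c5f0 is an ancestor of 93ba.
Ancestors of 93ba: {1e3f, 1f02, 38f5, 3d25, 6fdf, 7a58, 93ba, a282, acb4, b04f, c5f0}.
c5f0 is among them, so fast-forward is possible.

Yes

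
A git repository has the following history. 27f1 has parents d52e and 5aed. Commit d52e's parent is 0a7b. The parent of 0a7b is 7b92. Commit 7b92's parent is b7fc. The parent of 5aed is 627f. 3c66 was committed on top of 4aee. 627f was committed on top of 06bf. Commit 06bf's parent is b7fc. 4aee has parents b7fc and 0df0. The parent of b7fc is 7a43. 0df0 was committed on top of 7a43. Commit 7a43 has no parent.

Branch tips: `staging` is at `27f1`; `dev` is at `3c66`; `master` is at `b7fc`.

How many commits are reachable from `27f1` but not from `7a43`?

Reachable from 27f1: {06bf, 0a7b, 27f1, 5aed, 627f, 7a43, 7b92, b7fc, d52e}.
Reachable from 7a43: {7a43}.
In 27f1's history but not 7a43's: {06bf, 0a7b, 27f1, 5aed, 627f, 7b92, b7fc, d52e} — 8 commits.

8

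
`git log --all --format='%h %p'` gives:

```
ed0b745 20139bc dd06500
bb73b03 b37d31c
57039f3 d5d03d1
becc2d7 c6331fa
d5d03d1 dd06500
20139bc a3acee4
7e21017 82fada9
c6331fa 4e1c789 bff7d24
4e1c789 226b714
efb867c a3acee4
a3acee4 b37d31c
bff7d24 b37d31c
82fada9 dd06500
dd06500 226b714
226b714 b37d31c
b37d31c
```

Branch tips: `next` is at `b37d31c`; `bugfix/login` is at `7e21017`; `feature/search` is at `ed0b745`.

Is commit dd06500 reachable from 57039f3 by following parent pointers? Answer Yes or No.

Ancestors of 57039f3 (commits reachable by following parents): {226b714, 57039f3, b37d31c, d5d03d1, dd06500}.
dd06500 is in that set, so it is an ancestor of 57039f3.

Yes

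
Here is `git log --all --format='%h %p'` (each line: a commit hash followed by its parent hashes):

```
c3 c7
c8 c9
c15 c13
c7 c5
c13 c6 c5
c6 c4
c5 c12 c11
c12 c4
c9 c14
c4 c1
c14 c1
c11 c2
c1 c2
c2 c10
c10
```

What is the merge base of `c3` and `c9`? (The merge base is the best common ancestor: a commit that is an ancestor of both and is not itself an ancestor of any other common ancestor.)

c1

Ancestors of c3: {c1, c10, c11, c12, c2, c3, c4, c5, c7}.
Ancestors of c9: {c1, c10, c14, c2, c9}.
Common ancestors: {c1, c10, c2}.
Among these, c1 is not an ancestor of any other common ancestor — it is the merge base.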